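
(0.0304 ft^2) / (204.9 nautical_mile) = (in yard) 1 ft^2 = 0.09290304 m^2, so 0.0304 ft^2 = 0.0304 * 0.09290304 = 0.0028242524 m^2. 1 nautical_mile = 1852 m, so 204.9 nautical_mile = 204.9 * 1852 = 379474.8 m. Combine: 0.0028242524 m^2 / 379474.8 m = 7.4425296e-09 m. 1 yard = 0.9144 m, so 7.4425296e-09 m = 7.4425296e-09 / 0.9144 = 8.1392493e-09 yard ≈ 8.139e-09 yard (4 s.f.). Final answer: 8.139e-09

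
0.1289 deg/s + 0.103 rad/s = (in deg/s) 6.03. Check: 1 deg/s = 0.017453293 rad/s, so 0.1289 deg/s = 0.1289 * 0.017453293 = 0.0022497294 rad/s. 0.103 rad/s is already in rad/s. Sum: 0.0022497294 + 0.103 = 0.10524973 rad/s. 1 deg/s = 0.017453293 rad/s, so 0.10524973 rad/s = 0.10524973 / 0.017453293 = 6.0303653 deg/s ≈ 6.03 deg/s (4 s.f.).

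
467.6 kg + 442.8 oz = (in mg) 4.802e+08. Check: 467.6 kg is already in kg. 1 oz = 0.028349523 kg, so 442.8 oz = 442.8 * 0.028349523 = 12.553169 kg. Sum: 467.6 + 12.553169 = 480.15317 kg. 1 mg = 1e-06 kg, so 480.15317 kg = 480.15317 / 1e-06 = 4.8015317e+08 mg ≈ 4.802e+08 mg (4 s.f.).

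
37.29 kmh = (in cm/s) 1 kmh = 0.27777778 m/s, so 37.29 kmh = 37.29 * 0.27777778 = 10.358333 m/s. 1 cm/s = 0.01 m/s, so 10.358333 m/s = 10.358333 / 0.01 = 1035.8333 cm/s ≈ 1036 cm/s (4 s.f.). Final answer: 1036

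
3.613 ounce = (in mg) 1 ounce = 0.028349523 kg, so 3.613 ounce = 3.613 * 0.028349523 = 0.10242683 kg. 1 mg = 1e-06 kg, so 0.10242683 kg = 0.10242683 / 1e-06 = 102426.83 mg ≈ 1.024e+05 mg (4 s.f.). Final answer: 1.024e+05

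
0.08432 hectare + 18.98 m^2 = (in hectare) 1 hectare = 10000 m^2, so 0.08432 hectare = 0.08432 * 10000 = 843.2 m^2. 18.98 m^2 is already in m^2. Sum: 843.2 + 18.98 = 862.18 m^2. 1 hectare = 10000 m^2, so 862.18 m^2 = 862.18 / 10000 = 0.086218 hectare ≈ 0.08622 hectare (4 s.f.). Final answer: 0.08622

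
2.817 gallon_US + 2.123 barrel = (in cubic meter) 0.3482. Check: 1 gallon_US = 0.0037854118 m^3, so 2.817 gallon_US = 2.817 * 0.0037854118 = 0.010663505 m^3. 1 barrel = 0.15898729 m^3, so 2.123 barrel = 2.123 * 0.15898729 = 0.33753003 m^3. Sum: 0.010663505 + 0.33753003 = 0.34819353 m^3. 0.34819353 m^3 = 0.34819353 cubic meter ≈ 0.3482 cubic meter (4 s.f.).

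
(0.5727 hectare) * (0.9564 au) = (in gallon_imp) 1.802e+17. Check: 1 hectare = 10000 m^2, so 0.5727 hectare = 0.5727 * 10000 = 5727 m^2. 1 au = 1.4959787e+11 m, so 0.9564 au = 0.9564 * 1.4959787e+11 = 1.430754e+11 m. Combine: 5727 m^2 * 1.430754e+11 m = 8.1939284e+14 m^3. 1 gallon_imp = 0.00454609 m^3, so 8.1939284e+14 m^3 = 8.1939284e+14 / 0.00454609 = 1.8024123e+17 gallon_imp ≈ 1.802e+17 gallon_imp (4 s.f.).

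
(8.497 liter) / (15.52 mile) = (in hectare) 1 liter = 0.001 m^3, so 8.497 liter = 8.497 * 0.001 = 0.008497 m^3. 1 mile = 1609.344 m, so 15.52 mile = 15.52 * 1609.344 = 24977.019 m. Combine: 0.008497 m^3 / 24977.019 m = 3.4019272e-07 m^2. 1 hectare = 10000 m^2, so 3.4019272e-07 m^2 = 3.4019272e-07 / 10000 = 3.4019272e-11 hectare ≈ 3.402e-11 hectare (4 s.f.). Final answer: 3.402e-11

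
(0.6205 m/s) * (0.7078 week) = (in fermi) 2.656e+20. Check: 0.6205 m/s is already in m/s. 1 week = 604800 s, so 0.7078 week = 0.7078 * 604800 = 428077.44 s. Combine: 0.6205 m/s * 428077.44 s = 265622.05 m. 1 fermi = 1e-15 m, so 265622.05 m = 265622.05 / 1e-15 = 2.6562205e+20 fermi ≈ 2.656e+20 fermi (4 s.f.).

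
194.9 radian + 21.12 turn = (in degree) 194.9 radian = 194.9 rad. 1 turn = 6.2831853 rad, so 21.12 turn = 21.12 * 6.2831853 = 132.70087 rad. Sum: 194.9 + 132.70087 = 327.60087 rad. 1 degree = 0.017453293 rad, so 327.60087 rad = 327.60087 / 0.017453293 = 18770.147 degree ≈ 1.877e+04 degree (4 s.f.). Final answer: 1.877e+04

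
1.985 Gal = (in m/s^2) 0.01985. Check: 1 Gal = 0.01 m/s^2, so 1.985 Gal = 1.985 * 0.01 = 0.01985 m/s^2. Result: 0.01985 m/s^2.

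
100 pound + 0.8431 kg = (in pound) 101.9. Check: 1 pound = 0.45359237 kg, so 100 pound = 100 * 0.45359237 = 45.359237 kg. 0.8431 kg is already in kg. Sum: 45.359237 + 0.8431 = 46.202337 kg. 1 pound = 0.45359237 kg, so 46.202337 kg = 46.202337 / 0.45359237 = 101.85872 pound ≈ 101.9 pound (4 s.f.).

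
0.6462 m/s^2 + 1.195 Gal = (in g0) 0.06711. Check: 0.6462 m/s^2 is already in m/s^2. 1 Gal = 0.01 m/s^2, so 1.195 Gal = 1.195 * 0.01 = 0.01195 m/s^2. Sum: 0.6462 + 0.01195 = 0.65815 m/s^2. 1 g0 = 9.80665 m/s^2, so 0.65815 m/s^2 = 0.65815 / 9.80665 = 0.067112623 g0 ≈ 0.06711 g0 (4 s.f.).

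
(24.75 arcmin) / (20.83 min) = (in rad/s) 1 arcmin = 0.00029088821 rad, so 24.75 arcmin = 24.75 * 0.00029088821 = 0.0071994832 rad. 1 min = 60 s, so 20.83 min = 20.83 * 60 = 1249.8 s. Combine: 0.0071994832 rad / 1249.8 s = 5.7605082e-06 rad/s. Result: 5.7605082e-06 rad/s ≈ 5.761e-06 rad/s (4 s.f.). Final answer: 5.761e-06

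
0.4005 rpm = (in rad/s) 1 rpm = 0.10471976 rad/s, so 0.4005 rpm = 0.4005 * 0.10471976 = 0.041940262 rad/s. Result: 0.041940262 rad/s ≈ 0.04194 rad/s (4 s.f.). Final answer: 0.04194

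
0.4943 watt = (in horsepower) 0.4943 watt = 0.4943 W. 1 horsepower = 745.69987 W, so 0.4943 W = 0.4943 / 745.69987 = 0.00066286722 horsepower ≈ 0.0006629 horsepower (4 s.f.). Final answer: 0.0006629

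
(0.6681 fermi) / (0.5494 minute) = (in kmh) 7.296e-17. Check: 1 fermi = 1e-15 m, so 0.6681 fermi = 0.6681 * 1e-15 = 6.681e-16 m. 1 minute = 60 s, so 0.5494 minute = 0.5494 * 60 = 32.964 s. Combine: 6.681e-16 m / 32.964 s = 2.0267565e-17 m/s. 1 kmh = 0.27777778 m/s, so 2.0267565e-17 m/s = 2.0267565e-17 / 0.27777778 = 7.2963233e-17 kmh ≈ 7.296e-17 kmh (4 s.f.).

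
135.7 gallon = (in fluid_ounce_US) 1.737e+04. Check: 1 gallon = 0.0037854118 m^3, so 135.7 gallon = 135.7 * 0.0037854118 = 0.51368038 m^3. 1 fluid_ounce_US = 2.957353e-05 m^3, so 0.51368038 m^3 = 0.51368038 / 2.957353e-05 = 17369.6 fluid_ounce_US ≈ 1.737e+04 fluid_ounce_US (4 s.f.).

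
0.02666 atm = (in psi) 0.3918. Check: 1 atm = 101325 Pa, so 0.02666 atm = 0.02666 * 101325 = 2701.3245 Pa. 1 psi = 6894.7573 Pa, so 2701.3245 Pa = 2701.3245 / 6894.7573 = 0.39179399 psi ≈ 0.3918 psi (4 s.f.).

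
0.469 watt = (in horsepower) 0.0006289. Check: 0.469 watt = 0.469 W. 1 horsepower = 745.69987 W, so 0.469 W = 0.469 / 745.69987 = 0.00062893936 horsepower ≈ 0.0006289 horsepower (4 s.f.).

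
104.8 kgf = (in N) 1028. Check: 1 kgf = 9.80665 N, so 104.8 kgf = 104.8 * 9.80665 = 1027.7369 N. Result: 1027.7369 N ≈ 1028 N (4 s.f.).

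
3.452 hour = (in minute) 1 hour = 3600 s, so 3.452 hour = 3.452 * 3600 = 12427.2 s. 1 minute = 60 s, so 12427.2 s = 12427.2 / 60 = 207.12 minute ≈ 207.1 minute (4 s.f.). Final answer: 207.1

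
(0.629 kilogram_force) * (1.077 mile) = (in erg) 1.069e+11. Check: 1 kilogram_force = 9.80665 N, so 0.629 kilogram_force = 0.629 * 9.80665 = 6.1683828 N. 1 mile = 1609.344 m, so 1.077 mile = 1.077 * 1609.344 = 1733.2635 m. Combine: 6.1683828 N * 1733.2635 m = 10691.433 J. 1 erg = 1e-07 J, so 10691.433 J = 10691.433 / 1e-07 = 1.0691433e+11 erg ≈ 1.069e+11 erg (4 s.f.).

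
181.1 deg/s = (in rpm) 1 deg/s = 0.017453293 rad/s, so 181.1 deg/s = 181.1 * 0.017453293 = 3.1607913 rad/s. 1 rpm = 0.10471976 rad/s, so 3.1607913 rad/s = 3.1607913 / 0.10471976 = 30.183333 rpm ≈ 30.18 rpm (4 s.f.). Final answer: 30.18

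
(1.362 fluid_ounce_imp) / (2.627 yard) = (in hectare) 1 fluid_ounce_imp = 2.8413063e-05 m^3, so 1.362 fluid_ounce_imp = 1.362 * 2.8413063e-05 = 3.8698591e-05 m^3. 1 yard = 0.9144 m, so 2.627 yard = 2.627 * 0.9144 = 2.4021288 m. Combine: 3.8698591e-05 m^3 / 2.4021288 m = 1.6110123e-05 m^2. 1 hectare = 10000 m^2, so 1.6110123e-05 m^2 = 1.6110123e-05 / 10000 = 1.6110123e-09 hectare ≈ 1.611e-09 hectare (4 s.f.). Final answer: 1.611e-09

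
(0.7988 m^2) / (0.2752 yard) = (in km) 0.003174. Check: 0.7988 m^2 is already in m^2. 1 yard = 0.9144 m, so 0.2752 yard = 0.2752 * 0.9144 = 0.25164288 m. Combine: 0.7988 m^2 / 0.25164288 m = 3.1743398 m. 1 km = 1000 m, so 3.1743398 m = 3.1743398 / 1000 = 0.0031743398 km ≈ 0.003174 km (4 s.f.).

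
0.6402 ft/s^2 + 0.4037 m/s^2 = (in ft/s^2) 1.965. Check: 1 ft/s^2 = 0.3048 m/s^2, so 0.6402 ft/s^2 = 0.6402 * 0.3048 = 0.19513296 m/s^2. 0.4037 m/s^2 is already in m/s^2. Sum: 0.19513296 + 0.4037 = 0.59883296 m/s^2. 1 ft/s^2 = 0.3048 m/s^2, so 0.59883296 m/s^2 = 0.59883296 / 0.3048 = 1.9646751 ft/s^2 ≈ 1.965 ft/s^2 (4 s.f.).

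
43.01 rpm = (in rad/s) 4.504. Check: 1 rpm = 0.10471976 rad/s, so 43.01 rpm = 43.01 * 0.10471976 = 4.5039967 rad/s. Result: 4.5039967 rad/s ≈ 4.504 rad/s (4 s.f.).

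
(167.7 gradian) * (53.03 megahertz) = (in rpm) 1 gradian = 0.015707963 rad, so 167.7 gradian = 167.7 * 0.015707963 = 2.6342254 rad. 1 megahertz = 1000000 Hz, so 53.03 megahertz = 53.03 * 1000000 = 53030000 Hz. Combine: 2.6342254 rad * 53030000 Hz = 1.3969298e+08 rad/s. 1 rpm = 0.10471976 rad/s, so 1.3969298e+08 rad/s = 1.3969298e+08 / 0.10471976 = 1.3339696e+09 rpm ≈ 1.334e+09 rpm (4 s.f.). Final answer: 1.334e+09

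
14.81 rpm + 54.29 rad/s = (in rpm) 1 rpm = 0.10471976 rad/s, so 14.81 rpm = 14.81 * 0.10471976 = 1.5508996 rad/s. 54.29 rad/s is already in rad/s. Sum: 1.5508996 + 54.29 = 55.8409 rad/s. 1 rpm = 0.10471976 rad/s, so 55.8409 rad/s = 55.8409 / 0.10471976 = 533.24131 rpm ≈ 533.2 rpm (4 s.f.). Final answer: 533.2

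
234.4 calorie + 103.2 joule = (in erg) 1.084e+10. Check: 1 calorie = 4.184 J, so 234.4 calorie = 234.4 * 4.184 = 980.7296 J. 103.2 joule = 103.2 J. Sum: 980.7296 + 103.2 = 1083.9296 J. 1 erg = 1e-07 J, so 1083.9296 J = 1083.9296 / 1e-07 = 1.0839296e+10 erg ≈ 1.084e+10 erg (4 s.f.).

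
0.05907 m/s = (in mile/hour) 1 mile/hour = 0.44704 m/s, so 0.05907 m/s = 0.05907 / 0.44704 = 0.13213583 mile/hour ≈ 0.1321 mile/hour (4 s.f.). Final answer: 0.1321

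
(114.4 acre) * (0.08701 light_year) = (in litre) 3.811e+23. Check: 1 acre = 4046.8564 m^2, so 114.4 acre = 114.4 * 4046.8564 = 462960.37 m^2. 1 light_year = 9.4607305e+15 m, so 0.08701 light_year = 0.08701 * 9.4607305e+15 = 8.2317816e+14 m. Combine: 462960.37 m^2 * 8.2317816e+14 m = 3.8109887e+20 m^3. 1 litre = 0.001 m^3, so 3.8109887e+20 m^3 = 3.8109887e+20 / 0.001 = 3.8109887e+23 litre ≈ 3.811e+23 litre (4 s.f.).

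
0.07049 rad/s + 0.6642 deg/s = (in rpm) 0.7838. Check: 0.07049 rad/s is already in rad/s. 1 deg/s = 0.017453293 rad/s, so 0.6642 deg/s = 0.6642 * 0.017453293 = 0.011592477 rad/s. Sum: 0.07049 + 0.011592477 = 0.082082477 rad/s. 1 rpm = 0.10471976 rad/s, so 0.082082477 rad/s = 0.082082477 / 0.10471976 = 0.78382992 rpm ≈ 0.7838 rpm (4 s.f.).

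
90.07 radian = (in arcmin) 3.096e+05. Check: 90.07 radian = 90.07 rad. 1 arcmin = 0.00029088821 rad, so 90.07 rad = 90.07 / 0.00029088821 = 309637.85 arcmin ≈ 3.096e+05 arcmin (4 s.f.).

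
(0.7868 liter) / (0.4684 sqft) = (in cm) 1.808. Check: 1 liter = 0.001 m^3, so 0.7868 liter = 0.7868 * 0.001 = 0.0007868 m^3. 1 sqft = 0.09290304 m^2, so 0.4684 sqft = 0.4684 * 0.09290304 = 0.043515784 m^2. Combine: 0.0007868 m^3 / 0.043515784 m^2 = 0.018080796 m. 1 cm = 0.01 m, so 0.018080796 m = 0.018080796 / 0.01 = 1.8080796 cm ≈ 1.808 cm (4 s.f.).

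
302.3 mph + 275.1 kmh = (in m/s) 1 mph = 0.44704 m/s, so 302.3 mph = 302.3 * 0.44704 = 135.14019 m/s. 1 kmh = 0.27777778 m/s, so 275.1 kmh = 275.1 * 0.27777778 = 76.416667 m/s. Sum: 135.14019 + 76.416667 = 211.55686 m/s. Result: 211.55686 m/s ≈ 211.6 m/s (4 s.f.). Final answer: 211.6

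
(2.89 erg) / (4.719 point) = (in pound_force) 3.903e-05. Check: 1 erg = 1e-07 J, so 2.89 erg = 2.89 * 1e-07 = 2.89e-07 J. 1 point = 0.00035277778 m, so 4.719 point = 4.719 * 0.00035277778 = 0.0016647583 m. Combine: 2.89e-07 J / 0.0016647583 m = 0.00017359877 N. 1 pound_force = 4.4482216 N, so 0.00017359877 N = 0.00017359877 / 4.4482216 = 3.9026556e-05 pound_force ≈ 3.903e-05 pound_force (4 s.f.).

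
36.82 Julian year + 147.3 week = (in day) 1 Julian year = 31557600 s, so 36.82 Julian year = 36.82 * 31557600 = 1.1619508e+09 s. 1 week = 604800 s, so 147.3 week = 147.3 * 604800 = 89087040 s. Sum: 1.1619508e+09 + 89087040 = 1.2510379e+09 s. 1 day = 86400 s, so 1.2510379e+09 s = 1.2510379e+09 / 86400 = 14479.605 day ≈ 1.448e+04 day (4 s.f.). Final answer: 1.448e+04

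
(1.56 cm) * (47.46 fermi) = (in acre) 1 cm = 0.01 m, so 1.56 cm = 1.56 * 0.01 = 0.0156 m. 1 fermi = 1e-15 m, so 47.46 fermi = 47.46 * 1e-15 = 4.746e-14 m. Combine: 0.0156 m * 4.746e-14 m = 7.40376e-16 m^2. 1 acre = 4046.8564 m^2, so 7.40376e-16 m^2 = 7.40376e-16 / 4046.8564 = 1.8295089e-19 acre ≈ 1.83e-19 acre (4 s.f.). Final answer: 1.83e-19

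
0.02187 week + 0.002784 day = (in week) 0.02227. Check: 1 week = 604800 s, so 0.02187 week = 0.02187 * 604800 = 13226.976 s. 1 day = 86400 s, so 0.002784 day = 0.002784 * 86400 = 240.5376 s. Sum: 13226.976 + 240.5376 = 13467.514 s. 1 week = 604800 s, so 13467.514 s = 13467.514 / 604800 = 0.022267714 week ≈ 0.02227 week (4 s.f.).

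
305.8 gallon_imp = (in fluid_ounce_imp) 4.893e+04. Check: 1 gallon_imp = 0.00454609 m^3, so 305.8 gallon_imp = 305.8 * 0.00454609 = 1.3901943 m^3. 1 fluid_ounce_imp = 2.8413063e-05 m^3, so 1.3901943 m^3 = 1.3901943 / 2.8413063e-05 = 48928 fluid_ounce_imp ≈ 4.893e+04 fluid_ounce_imp (4 s.f.).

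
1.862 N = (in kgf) 0.1899. Check: 1 kgf = 9.80665 N, so 1.862 N = 1.862 / 9.80665 = 0.18987116 kgf ≈ 0.1899 kgf (4 s.f.).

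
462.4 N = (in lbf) 1 lbf = 4.4482216 N, so 462.4 N = 462.4 / 4.4482216 = 103.95166 lbf ≈ 104 lbf (4 s.f.). Final answer: 104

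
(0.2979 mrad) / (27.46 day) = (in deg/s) 7.194e-09. Check: 1 mrad = 0.001 rad, so 0.2979 mrad = 0.2979 * 0.001 = 0.0002979 rad. 1 day = 86400 s, so 27.46 day = 27.46 * 86400 = 2372544 s. Combine: 0.0002979 rad / 2372544 s = 1.2556142e-10 rad/s. 1 deg/s = 0.017453293 rad/s, so 1.2556142e-10 rad/s = 1.2556142e-10 / 0.017453293 = 7.1941396e-09 deg/s ≈ 7.194e-09 deg/s (4 s.f.).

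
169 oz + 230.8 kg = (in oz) 1 oz = 0.028349523 kg, so 169 oz = 169 * 0.028349523 = 4.7910694 kg. 230.8 kg is already in kg. Sum: 4.7910694 + 230.8 = 235.59107 kg. 1 oz = 0.028349523 kg, so 235.59107 kg = 235.59107 / 0.028349523 = 8310.2304 oz ≈ 8310 oz (4 s.f.). Final answer: 8310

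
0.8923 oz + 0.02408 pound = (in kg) 0.03622. Check: 1 oz = 0.028349523 kg, so 0.8923 oz = 0.8923 * 0.028349523 = 0.025296279 kg. 1 pound = 0.45359237 kg, so 0.02408 pound = 0.02408 * 0.45359237 = 0.010922504 kg. Sum: 0.025296279 + 0.010922504 = 0.036218784 kg. Result: 0.036218784 kg ≈ 0.03622 kg (4 s.f.).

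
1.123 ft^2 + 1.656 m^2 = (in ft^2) 1 ft^2 = 0.09290304 m^2, so 1.123 ft^2 = 1.123 * 0.09290304 = 0.10433011 m^2. 1.656 m^2 is already in m^2. Sum: 0.10433011 + 1.656 = 1.7603301 m^2. 1 ft^2 = 0.09290304 m^2, so 1.7603301 m^2 = 1.7603301 / 0.09290304 = 18.948036 ft^2 ≈ 18.95 ft^2 (4 s.f.). Final answer: 18.95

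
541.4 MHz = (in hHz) 1 MHz = 1000000 Hz, so 541.4 MHz = 541.4 * 1000000 = 5.414e+08 Hz. 1 hHz = 100 Hz, so 5.414e+08 Hz = 5.414e+08 / 100 = 5414000 hHz ≈ 5.414e+06 hHz (4 s.f.). Final answer: 5.414e+06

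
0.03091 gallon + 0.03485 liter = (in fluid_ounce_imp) 5.345. Check: 1 gallon = 0.0037854118 m^3, so 0.03091 gallon = 0.03091 * 0.0037854118 = 0.00011700708 m^3. 1 liter = 0.001 m^3, so 0.03485 liter = 0.03485 * 0.001 = 3.485e-05 m^3. Sum: 0.00011700708 + 3.485e-05 = 0.00015185708 m^3. 1 fluid_ounce_imp = 2.8413063e-05 m^3, so 0.00015185708 m^3 = 0.00015185708 / 2.8413063e-05 = 5.344622 fluid_ounce_imp ≈ 5.345 fluid_ounce_imp (4 s.f.).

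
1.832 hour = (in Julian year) 1 hour = 3600 s, so 1.832 hour = 1.832 * 3600 = 6595.2 s. 1 Julian year = 31557600 s, so 6595.2 s = 6595.2 / 31557600 = 0.00020898928 Julian year ≈ 0.000209 Julian year (4 s.f.). Final answer: 0.000209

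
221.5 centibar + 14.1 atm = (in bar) 1 centibar = 1000 Pa, so 221.5 centibar = 221.5 * 1000 = 221500 Pa. 1 atm = 101325 Pa, so 14.1 atm = 14.1 * 101325 = 1428682.5 Pa. Sum: 221500 + 1428682.5 = 1650182.5 Pa. 1 bar = 100000 Pa, so 1650182.5 Pa = 1650182.5 / 100000 = 16.501825 bar ≈ 16.5 bar (4 s.f.). Final answer: 16.5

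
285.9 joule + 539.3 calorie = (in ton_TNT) 285.9 joule = 285.9 J. 1 calorie = 4.184 J, so 539.3 calorie = 539.3 * 4.184 = 2256.4312 J. Sum: 285.9 + 2256.4312 = 2542.3312 J. 1 ton_TNT = 4.184e+09 J, so 2542.3312 J = 2542.3312 / 4.184e+09 = 6.0763174e-07 ton_TNT ≈ 6.076e-07 ton_TNT (4 s.f.). Final answer: 6.076e-07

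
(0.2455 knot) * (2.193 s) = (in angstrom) 1 knot = 0.51444444 m/s, so 0.2455 knot = 0.2455 * 0.51444444 = 0.12629611 m/s. 2.193 s is already in s. Combine: 0.12629611 m/s * 2.193 s = 0.27696737 m. 1 angstrom = 1e-10 m, so 0.27696737 m = 0.27696737 / 1e-10 = 2.7696737e+09 angstrom ≈ 2.77e+09 angstrom (4 s.f.). Final answer: 2.77e+09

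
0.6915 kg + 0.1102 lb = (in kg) 0.7415. Check: 0.6915 kg is already in kg. 1 lb = 0.45359237 kg, so 0.1102 lb = 0.1102 * 0.45359237 = 0.049985879 kg. Sum: 0.6915 + 0.049985879 = 0.74148588 kg. Result: 0.74148588 kg ≈ 0.7415 kg (4 s.f.).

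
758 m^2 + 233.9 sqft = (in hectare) 0.07797. Check: 758 m^2 is already in m^2. 1 sqft = 0.09290304 m^2, so 233.9 sqft = 233.9 * 0.09290304 = 21.730021 m^2. Sum: 758 + 21.730021 = 779.73002 m^2. 1 hectare = 10000 m^2, so 779.73002 m^2 = 779.73002 / 10000 = 0.077973002 hectare ≈ 0.07797 hectare (4 s.f.).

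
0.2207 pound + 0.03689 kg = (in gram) 1 pound = 0.45359237 kg, so 0.2207 pound = 0.2207 * 0.45359237 = 0.10010784 kg. 0.03689 kg is already in kg. Sum: 0.10010784 + 0.03689 = 0.13699784 kg. 1 gram = 0.001 kg, so 0.13699784 kg = 0.13699784 / 0.001 = 136.99784 gram ≈ 137 gram (4 s.f.). Final answer: 137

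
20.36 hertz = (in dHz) 203.6. Check: 20.36 hertz = 20.36 Hz. 1 dHz = 0.1 Hz, so 20.36 Hz = 20.36 / 0.1 = 203.6 dHz.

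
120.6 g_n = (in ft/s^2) 3880. Check: 1 g_n = 9.80665 m/s^2, so 120.6 g_n = 120.6 * 9.80665 = 1182.682 m/s^2. 1 ft/s^2 = 0.3048 m/s^2, so 1182.682 m/s^2 = 1182.682 / 0.3048 = 3880.1903 ft/s^2 ≈ 3880 ft/s^2 (4 s.f.).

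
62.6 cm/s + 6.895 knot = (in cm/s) 1 cm/s = 0.01 m/s, so 62.6 cm/s = 62.6 * 0.01 = 0.626 m/s. 1 knot = 0.51444444 m/s, so 6.895 knot = 6.895 * 0.51444444 = 3.5470944 m/s. Sum: 0.626 + 3.5470944 = 4.1730944 m/s. 1 cm/s = 0.01 m/s, so 4.1730944 m/s = 4.1730944 / 0.01 = 417.30944 cm/s ≈ 417.3 cm/s (4 s.f.). Final answer: 417.3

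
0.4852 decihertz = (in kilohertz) 1 decihertz = 0.1 Hz, so 0.4852 decihertz = 0.4852 * 0.1 = 0.04852 Hz. 1 kilohertz = 1000 Hz, so 0.04852 Hz = 0.04852 / 1000 = 4.852e-05 kilohertz. Final answer: 4.852e-05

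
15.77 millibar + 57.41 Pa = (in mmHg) 1 millibar = 100 Pa, so 15.77 millibar = 15.77 * 100 = 1577 Pa. 57.41 Pa is already in Pa. Sum: 1577 + 57.41 = 1634.41 Pa. 1 mmHg = 133.32237 Pa, so 1634.41 Pa = 1634.41 / 133.32237 = 12.259083 mmHg ≈ 12.26 mmHg (4 s.f.). Final answer: 12.26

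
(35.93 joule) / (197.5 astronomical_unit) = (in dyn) 35.93 joule = 35.93 J. 1 astronomical_unit = 1.4959787e+11 m, so 197.5 astronomical_unit = 197.5 * 1.4959787e+11 = 2.9545579e+13 m. Combine: 35.93 J / 2.9545579e+13 m = 1.2160872e-12 N. 1 dyn = 1e-05 N, so 1.2160872e-12 N = 1.2160872e-12 / 1e-05 = 1.2160872e-07 dyn ≈ 1.216e-07 dyn (4 s.f.). Final answer: 1.216e-07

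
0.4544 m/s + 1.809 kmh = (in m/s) 0.4544 m/s is already in m/s. 1 kmh = 0.27777778 m/s, so 1.809 kmh = 1.809 * 0.27777778 = 0.5025 m/s. Sum: 0.4544 + 0.5025 = 0.9569 m/s. Result: 0.9569 m/s. Final answer: 0.9569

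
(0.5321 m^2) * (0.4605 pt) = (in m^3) 0.5321 m^2 is already in m^2. 1 pt = 0.00035277778 m, so 0.4605 pt = 0.4605 * 0.00035277778 = 0.00016245417 m. Combine: 0.5321 m^2 * 0.00016245417 m = 8.6441862e-05 m^3. Result: 8.6441862e-05 m^3 ≈ 8.644e-05 m^3 (4 s.f.). Final answer: 8.644e-05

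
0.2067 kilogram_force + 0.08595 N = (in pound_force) 0.475. Check: 1 kilogram_force = 9.80665 N, so 0.2067 kilogram_force = 0.2067 * 9.80665 = 2.0270346 N. 0.08595 N is already in N. Sum: 2.0270346 + 0.08595 = 2.1129846 N. 1 pound_force = 4.4482216 N, so 2.1129846 N = 2.1129846 / 4.4482216 = 0.47501782 pound_force ≈ 0.475 pound_force (4 s.f.).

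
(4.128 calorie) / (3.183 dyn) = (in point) 1.538e+09. Check: 1 calorie = 4.184 J, so 4.128 calorie = 4.128 * 4.184 = 17.271552 J. 1 dyn = 1e-05 N, so 3.183 dyn = 3.183 * 1e-05 = 3.183e-05 N. Combine: 17.271552 J / 3.183e-05 N = 542618.66 m. 1 point = 0.00035277778 m, so 542618.66 m = 542618.66 / 0.00035277778 = 1.5381316e+09 point ≈ 1.538e+09 point (4 s.f.).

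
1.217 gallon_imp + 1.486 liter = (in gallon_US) 1 gallon_imp = 0.00454609 m^3, so 1.217 gallon_imp = 1.217 * 0.00454609 = 0.0055325915 m^3. 1 liter = 0.001 m^3, so 1.486 liter = 1.486 * 0.001 = 0.001486 m^3. Sum: 0.0055325915 + 0.001486 = 0.0070185915 m^3. 1 gallon_US = 0.0037854118 m^3, so 0.0070185915 m^3 = 0.0070185915 / 0.0037854118 = 1.8541157 gallon_US ≈ 1.854 gallon_US (4 s.f.). Final answer: 1.854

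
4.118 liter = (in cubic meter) 1 liter = 0.001 m^3, so 4.118 liter = 4.118 * 0.001 = 0.004118 m^3. 0.004118 m^3 = 0.004118 cubic meter. Final answer: 0.004118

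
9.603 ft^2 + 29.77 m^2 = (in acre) 1 ft^2 = 0.09290304 m^2, so 9.603 ft^2 = 9.603 * 0.09290304 = 0.89214789 m^2. 29.77 m^2 is already in m^2. Sum: 0.89214789 + 29.77 = 30.662148 m^2. 1 acre = 4046.8564 m^2, so 30.662148 m^2 = 30.662148 / 4046.8564 = 0.0075767818 acre ≈ 0.007577 acre (4 s.f.). Final answer: 0.007577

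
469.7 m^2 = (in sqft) 1 sqft = 0.09290304 m^2, so 469.7 m^2 = 469.7 / 0.09290304 = 5055.8087 sqft ≈ 5056 sqft (4 s.f.). Final answer: 5056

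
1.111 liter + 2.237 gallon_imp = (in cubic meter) 1 liter = 0.001 m^3, so 1.111 liter = 1.111 * 0.001 = 0.001111 m^3. 1 gallon_imp = 0.00454609 m^3, so 2.237 gallon_imp = 2.237 * 0.00454609 = 0.010169603 m^3. Sum: 0.001111 + 0.010169603 = 0.011280603 m^3. 0.011280603 m^3 = 0.011280603 cubic meter ≈ 0.01128 cubic meter (4 s.f.). Final answer: 0.01128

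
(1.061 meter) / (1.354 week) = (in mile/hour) 2.898e-06. Check: 1.061 meter = 1.061 m. 1 week = 604800 s, so 1.354 week = 1.354 * 604800 = 818899.2 s. Combine: 1.061 m / 818899.2 s = 1.2956418e-06 m/s. 1 mile/hour = 0.44704 m/s, so 1.2956418e-06 m/s = 1.2956418e-06 / 0.44704 = 2.8982681e-06 mile/hour ≈ 2.898e-06 mile/hour (4 s.f.).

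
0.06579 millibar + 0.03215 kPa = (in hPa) 1 millibar = 100 Pa, so 0.06579 millibar = 0.06579 * 100 = 6.579 Pa. 1 kPa = 1000 Pa, so 0.03215 kPa = 0.03215 * 1000 = 32.15 Pa. Sum: 6.579 + 32.15 = 38.729 Pa. 1 hPa = 100 Pa, so 38.729 Pa = 38.729 / 100 = 0.38729 hPa ≈ 0.3873 hPa (4 s.f.). Final answer: 0.3873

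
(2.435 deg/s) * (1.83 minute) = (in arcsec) 1 deg/s = 0.017453293 rad/s, so 2.435 deg/s = 2.435 * 0.017453293 = 0.042498767 rad/s. 1 minute = 60 s, so 1.83 minute = 1.83 * 60 = 109.8 s. Combine: 0.042498767 rad/s * 109.8 s = 4.6663646 rad. 1 arcsec = 4.8481368e-06 rad, so 4.6663646 rad = 4.6663646 / 4.8481368e-06 = 962506.8 arcsec ≈ 9.625e+05 arcsec (4 s.f.). Final answer: 9.625e+05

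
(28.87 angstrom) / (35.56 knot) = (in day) 1 angstrom = 1e-10 m, so 28.87 angstrom = 28.87 * 1e-10 = 2.887e-09 m. 1 knot = 0.51444444 m/s, so 35.56 knot = 35.56 * 0.51444444 = 18.293644 m/s. Combine: 2.887e-09 m / 18.293644 m/s = 1.5781437e-10 s. 1 day = 86400 s, so 1.5781437e-10 s = 1.5781437e-10 / 86400 = 1.8265552e-15 day ≈ 1.827e-15 day (4 s.f.). Final answer: 1.827e-15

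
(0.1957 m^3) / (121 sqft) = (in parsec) 0.1957 m^3 is already in m^3. 1 sqft = 0.09290304 m^2, so 121 sqft = 121 * 0.09290304 = 11.241268 m^2. Combine: 0.1957 m^3 / 11.241268 m^2 = 0.017409068 m. 1 parsec = 3.0856776e+16 m, so 0.017409068 m = 0.017409068 / 3.0856776e+16 = 5.6418948e-19 parsec ≈ 5.642e-19 parsec (4 s.f.). Final answer: 5.642e-19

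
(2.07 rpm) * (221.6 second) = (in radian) 1 rpm = 0.10471976 rad/s, so 2.07 rpm = 2.07 * 0.10471976 = 0.21676989 rad/s. 221.6 second = 221.6 s. Combine: 0.21676989 rad/s * 221.6 s = 48.036208 rad. 48.036208 rad = 48.036208 radian ≈ 48.04 radian (4 s.f.). Final answer: 48.04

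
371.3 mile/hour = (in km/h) 1 mile/hour = 0.44704 m/s, so 371.3 mile/hour = 371.3 * 0.44704 = 165.98595 m/s. 1 km/h = 0.27777778 m/s, so 165.98595 m/s = 165.98595 / 0.27777778 = 597.54943 km/h ≈ 597.5 km/h (4 s.f.). Final answer: 597.5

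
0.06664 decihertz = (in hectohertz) 1 decihertz = 0.1 Hz, so 0.06664 decihertz = 0.06664 * 0.1 = 0.006664 Hz. 1 hectohertz = 100 Hz, so 0.006664 Hz = 0.006664 / 100 = 6.664e-05 hectohertz. Final answer: 6.664e-05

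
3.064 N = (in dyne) 3.064e+05. Check: 1 dyne = 1e-05 N, so 3.064 N = 3.064 / 1e-05 = 306400 dyne ≈ 3.064e+05 dyne (4 s.f.).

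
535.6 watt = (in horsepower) 0.7183. Check: 535.6 watt = 535.6 W. 1 horsepower = 745.69987 W, so 535.6 W = 535.6 / 745.69987 = 0.71825143 horsepower ≈ 0.7183 horsepower (4 s.f.).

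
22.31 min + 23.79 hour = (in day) 1.007. Check: 1 min = 60 s, so 22.31 min = 22.31 * 60 = 1338.6 s. 1 hour = 3600 s, so 23.79 hour = 23.79 * 3600 = 85644 s. Sum: 1338.6 + 85644 = 86982.6 s. 1 day = 86400 s, so 86982.6 s = 86982.6 / 86400 = 1.0067431 day ≈ 1.007 day (4 s.f.).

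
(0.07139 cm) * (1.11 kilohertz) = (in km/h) 1 cm = 0.01 m, so 0.07139 cm = 0.07139 * 0.01 = 0.0007139 m. 1 kilohertz = 1000 Hz, so 1.11 kilohertz = 1.11 * 1000 = 1110 Hz. Combine: 0.0007139 m * 1110 Hz = 0.792429 m/s. 1 km/h = 0.27777778 m/s, so 0.792429 m/s = 0.792429 / 0.27777778 = 2.8527444 km/h ≈ 2.853 km/h (4 s.f.). Final answer: 2.853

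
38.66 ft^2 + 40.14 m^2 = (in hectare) 1 ft^2 = 0.09290304 m^2, so 38.66 ft^2 = 38.66 * 0.09290304 = 3.5916315 m^2. 40.14 m^2 is already in m^2. Sum: 3.5916315 + 40.14 = 43.731632 m^2. 1 hectare = 10000 m^2, so 43.731632 m^2 = 43.731632 / 10000 = 0.0043731632 hectare ≈ 0.004373 hectare (4 s.f.). Final answer: 0.004373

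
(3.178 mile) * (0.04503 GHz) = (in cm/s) 2.303e+13. Check: 1 mile = 1609.344 m, so 3.178 mile = 3.178 * 1609.344 = 5114.4952 m. 1 GHz = 1e+09 Hz, so 0.04503 GHz = 0.04503 * 1e+09 = 45030000 Hz. Combine: 5114.4952 m * 45030000 Hz = 2.3030572e+11 m/s. 1 cm/s = 0.01 m/s, so 2.3030572e+11 m/s = 2.3030572e+11 / 0.01 = 2.3030572e+13 cm/s ≈ 2.303e+13 cm/s (4 s.f.).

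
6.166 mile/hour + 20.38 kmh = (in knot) 1 mile/hour = 0.44704 m/s, so 6.166 mile/hour = 6.166 * 0.44704 = 2.7564486 m/s. 1 kmh = 0.27777778 m/s, so 20.38 kmh = 20.38 * 0.27777778 = 5.6611111 m/s. Sum: 2.7564486 + 5.6611111 = 8.4175598 m/s. 1 knot = 0.51444444 m/s, so 8.4175598 m/s = 8.4175598 / 0.51444444 = 16.362427 knot ≈ 16.36 knot (4 s.f.). Final answer: 16.36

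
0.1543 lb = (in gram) 69.99. Check: 1 lb = 0.45359237 kg, so 0.1543 lb = 0.1543 * 0.45359237 = 0.069989303 kg. 1 gram = 0.001 kg, so 0.069989303 kg = 0.069989303 / 0.001 = 69.989303 gram ≈ 69.99 gram (4 s.f.).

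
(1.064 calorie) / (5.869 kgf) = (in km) 1 calorie = 4.184 J, so 1.064 calorie = 1.064 * 4.184 = 4.451776 J. 1 kgf = 9.80665 N, so 5.869 kgf = 5.869 * 9.80665 = 57.555229 N. Combine: 4.451776 J / 57.555229 N = 0.077347899 m. 1 km = 1000 m, so 0.077347899 m = 0.077347899 / 1000 = 7.7347899e-05 km ≈ 7.735e-05 km (4 s.f.). Final answer: 7.735e-05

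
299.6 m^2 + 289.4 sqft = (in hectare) 0.03265. Check: 299.6 m^2 is already in m^2. 1 sqft = 0.09290304 m^2, so 289.4 sqft = 289.4 * 0.09290304 = 26.88614 m^2. Sum: 299.6 + 26.88614 = 326.48614 m^2. 1 hectare = 10000 m^2, so 326.48614 m^2 = 326.48614 / 10000 = 0.032648614 hectare ≈ 0.03265 hectare (4 s.f.).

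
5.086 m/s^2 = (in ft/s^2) 1 ft/s^2 = 0.3048 m/s^2, so 5.086 m/s^2 = 5.086 / 0.3048 = 16.686352 ft/s^2 ≈ 16.69 ft/s^2 (4 s.f.). Final answer: 16.69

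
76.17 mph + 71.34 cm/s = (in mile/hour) 1 mph = 0.44704 m/s, so 76.17 mph = 76.17 * 0.44704 = 34.051037 m/s. 1 cm/s = 0.01 m/s, so 71.34 cm/s = 71.34 * 0.01 = 0.7134 m/s. Sum: 34.051037 + 0.7134 = 34.764437 m/s. 1 mile/hour = 0.44704 m/s, so 34.764437 m/s = 34.764437 / 0.44704 = 77.76583 mile/hour ≈ 77.77 mile/hour (4 s.f.). Final answer: 77.77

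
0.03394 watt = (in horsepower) 0.03394 watt = 0.03394 W. 1 horsepower = 745.69987 W, so 0.03394 W = 0.03394 / 745.69987 = 4.551429e-05 horsepower ≈ 4.551e-05 horsepower (4 s.f.). Final answer: 4.551e-05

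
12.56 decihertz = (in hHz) 0.01256. Check: 1 decihertz = 0.1 Hz, so 12.56 decihertz = 12.56 * 0.1 = 1.256 Hz. 1 hHz = 100 Hz, so 1.256 Hz = 1.256 / 100 = 0.01256 hHz.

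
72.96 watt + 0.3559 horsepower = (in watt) 338.4. Check: 72.96 watt = 72.96 W. 1 horsepower = 745.69987 W, so 0.3559 horsepower = 0.3559 * 745.69987 = 265.39458 W. Sum: 72.96 + 265.39458 = 338.35458 W. 338.35458 W = 338.35458 watt ≈ 338.4 watt (4 s.f.).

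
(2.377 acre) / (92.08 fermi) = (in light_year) 1 acre = 4046.8564 m^2, so 2.377 acre = 2.377 * 4046.8564 = 9619.3777 m^2. 1 fermi = 1e-15 m, so 92.08 fermi = 92.08 * 1e-15 = 9.208e-14 m. Combine: 9619.3777 m^2 / 9.208e-14 m = 1.0446761e+17 m. 1 light_year = 9.4607305e+15 m, so 1.0446761e+17 m = 1.0446761e+17 / 9.4607305e+15 = 11.042235 light_year ≈ 11.04 light_year (4 s.f.). Final answer: 11.04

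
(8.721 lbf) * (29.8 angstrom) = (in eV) 1 lbf = 4.4482216 N, so 8.721 lbf = 8.721 * 4.4482216 = 38.792941 N. 1 angstrom = 1e-10 m, so 29.8 angstrom = 29.8 * 1e-10 = 2.98e-09 m. Combine: 38.792941 N * 2.98e-09 m = 1.1560296e-07 J. 1 eV = 1.6021766e-19 J, so 1.1560296e-07 J = 1.1560296e-07 / 1.6021766e-19 = 7.2153694e+11 eV ≈ 7.215e+11 eV (4 s.f.). Final answer: 7.215e+11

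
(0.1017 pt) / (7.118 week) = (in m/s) 1 pt = 0.00035277778 m, so 0.1017 pt = 0.1017 * 0.00035277778 = 3.58775e-05 m. 1 week = 604800 s, so 7.118 week = 7.118 * 604800 = 4304966.4 s. Combine: 3.58775e-05 m / 4304966.4 s = 8.3339791e-12 m/s. Result: 8.3339791e-12 m/s ≈ 8.334e-12 m/s (4 s.f.). Final answer: 8.334e-12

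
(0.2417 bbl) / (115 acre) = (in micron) 1 bbl = 0.15898729 m^3, so 0.2417 bbl = 0.2417 * 0.15898729 = 0.038427229 m^3. 1 acre = 4046.8564 m^2, so 115 acre = 115 * 4046.8564 = 465388.49 m^2. Combine: 0.038427229 m^3 / 465388.49 m^2 = 8.2570218e-08 m. 1 micron = 1e-06 m, so 8.2570218e-08 m = 8.2570218e-08 / 1e-06 = 0.082570218 micron ≈ 0.08257 micron (4 s.f.). Final answer: 0.08257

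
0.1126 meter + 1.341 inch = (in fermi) 0.1126 meter = 0.1126 m. 1 inch = 0.0254 m, so 1.341 inch = 1.341 * 0.0254 = 0.0340614 m. Sum: 0.1126 + 0.0340614 = 0.1466614 m. 1 fermi = 1e-15 m, so 0.1466614 m = 0.1466614 / 1e-15 = 1.466614e+14 fermi ≈ 1.467e+14 fermi (4 s.f.). Final answer: 1.467e+14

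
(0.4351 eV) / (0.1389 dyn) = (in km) 1 eV = 1.6021766e-19 J, so 0.4351 eV = 0.4351 * 1.6021766e-19 = 6.9710705e-20 J. 1 dyn = 1e-05 N, so 0.1389 dyn = 0.1389 * 1e-05 = 1.389e-06 N. Combine: 6.9710705e-20 J / 1.389e-06 N = 5.0187693e-14 m. 1 km = 1000 m, so 5.0187693e-14 m = 5.0187693e-14 / 1000 = 5.0187693e-17 km ≈ 5.019e-17 km (4 s.f.). Final answer: 5.019e-17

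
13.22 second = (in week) 2.186e-05. Check: 13.22 second = 13.22 s. 1 week = 604800 s, so 13.22 s = 13.22 / 604800 = 2.1858466e-05 week ≈ 2.186e-05 week (4 s.f.).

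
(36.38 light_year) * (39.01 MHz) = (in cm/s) 1 light_year = 9.4607305e+15 m, so 36.38 light_year = 36.38 * 9.4607305e+15 = 3.4418137e+17 m. 1 MHz = 1000000 Hz, so 39.01 MHz = 39.01 * 1000000 = 39010000 Hz. Combine: 3.4418137e+17 m * 39010000 Hz = 1.3426515e+25 m/s. 1 cm/s = 0.01 m/s, so 1.3426515e+25 m/s = 1.3426515e+25 / 0.01 = 1.3426515e+27 cm/s ≈ 1.343e+27 cm/s (4 s.f.). Final answer: 1.343e+27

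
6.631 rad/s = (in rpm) 1 rpm = 0.10471976 rad/s, so 6.631 rad/s = 6.631 / 0.10471976 = 63.321386 rpm ≈ 63.32 rpm (4 s.f.). Final answer: 63.32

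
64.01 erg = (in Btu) 1 erg = 1e-07 J, so 64.01 erg = 64.01 * 1e-07 = 6.401e-06 J. 1 Btu = 1055.0559 J, so 6.401e-06 J = 6.401e-06 / 1055.0559 = 6.0669774e-09 Btu ≈ 6.067e-09 Btu (4 s.f.). Final answer: 6.067e-09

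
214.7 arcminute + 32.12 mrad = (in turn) 1 arcminute = 0.00029088821 rad, so 214.7 arcminute = 214.7 * 0.00029088821 = 0.062453698 rad. 1 mrad = 0.001 rad, so 32.12 mrad = 32.12 * 0.001 = 0.03212 rad. Sum: 0.062453698 + 0.03212 = 0.094573698 rad. 1 turn = 6.2831853 rad, so 0.094573698 rad = 0.094573698 / 6.2831853 = 0.015051872 turn ≈ 0.01505 turn (4 s.f.). Final answer: 0.01505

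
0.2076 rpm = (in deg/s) 1.246. Check: 1 rpm = 0.10471976 rad/s, so 0.2076 rpm = 0.2076 * 0.10471976 = 0.021739821 rad/s. 1 deg/s = 0.017453293 rad/s, so 0.021739821 rad/s = 0.021739821 / 0.017453293 = 1.2456 deg/s ≈ 1.246 deg/s (4 s.f.).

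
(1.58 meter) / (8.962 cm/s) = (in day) 1.58 meter = 1.58 m. 1 cm/s = 0.01 m/s, so 8.962 cm/s = 8.962 * 0.01 = 0.08962 m/s. Combine: 1.58 m / 0.08962 m/s = 17.629993 s. 1 day = 86400 s, so 17.629993 s = 17.629993 / 86400 = 0.00020405085 day ≈ 0.0002041 day (4 s.f.). Final answer: 0.0002041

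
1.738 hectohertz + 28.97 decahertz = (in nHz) 1 hectohertz = 100 Hz, so 1.738 hectohertz = 1.738 * 100 = 173.8 Hz. 1 decahertz = 10 Hz, so 28.97 decahertz = 28.97 * 10 = 289.7 Hz. Sum: 173.8 + 289.7 = 463.5 Hz. 1 nHz = 1e-09 Hz, so 463.5 Hz = 463.5 / 1e-09 = 4.635e+11 nHz. Final answer: 4.635e+11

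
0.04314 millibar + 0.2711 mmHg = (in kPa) 1 millibar = 100 Pa, so 0.04314 millibar = 0.04314 * 100 = 4.314 Pa. 1 mmHg = 133.32237 Pa, so 0.2711 mmHg = 0.2711 * 133.32237 = 36.143694 Pa. Sum: 4.314 + 36.143694 = 40.457694 Pa. 1 kPa = 1000 Pa, so 40.457694 Pa = 40.457694 / 1000 = 0.040457694 kPa ≈ 0.04046 kPa (4 s.f.). Final answer: 0.04046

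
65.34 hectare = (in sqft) 7.033e+06. Check: 1 hectare = 10000 m^2, so 65.34 hectare = 65.34 * 10000 = 653400 m^2. 1 sqft = 0.09290304 m^2, so 653400 m^2 = 653400 / 0.09290304 = 7033139.1 sqft ≈ 7.033e+06 sqft (4 s.f.).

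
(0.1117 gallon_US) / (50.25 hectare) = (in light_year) 8.894e-26. Check: 1 gallon_US = 0.0037854118 m^3, so 0.1117 gallon_US = 0.1117 * 0.0037854118 = 0.0004228305 m^3. 1 hectare = 10000 m^2, so 50.25 hectare = 50.25 * 10000 = 502500 m^2. Combine: 0.0004228305 m^3 / 502500 m^2 = 8.4145372e-10 m. 1 light_year = 9.4607305e+15 m, so 8.4145372e-10 m = 8.4145372e-10 / 9.4607305e+15 = 8.8941729e-26 light_year ≈ 8.894e-26 light_year (4 s.f.).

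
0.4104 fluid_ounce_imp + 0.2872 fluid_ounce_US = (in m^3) 1 fluid_ounce_imp = 2.8413063e-05 m^3, so 0.4104 fluid_ounce_imp = 0.4104 * 2.8413063e-05 = 1.1660721e-05 m^3. 1 fluid_ounce_US = 2.957353e-05 m^3, so 0.2872 fluid_ounce_US = 0.2872 * 2.957353e-05 = 8.4935177e-06 m^3. Sum: 1.1660721e-05 + 8.4935177e-06 = 2.0154239e-05 m^3. Result: 2.0154239e-05 m^3 ≈ 2.015e-05 m^3 (4 s.f.). Final answer: 2.015e-05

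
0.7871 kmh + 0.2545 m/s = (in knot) 0.9197. Check: 1 kmh = 0.27777778 m/s, so 0.7871 kmh = 0.7871 * 0.27777778 = 0.21863889 m/s. 0.2545 m/s is already in m/s. Sum: 0.21863889 + 0.2545 = 0.47313889 m/s. 1 knot = 0.51444444 m/s, so 0.47313889 m/s = 0.47313889 / 0.51444444 = 0.91970842 knot ≈ 0.9197 knot (4 s.f.).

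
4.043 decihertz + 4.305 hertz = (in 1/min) 1 decihertz = 0.1 Hz, so 4.043 decihertz = 4.043 * 0.1 = 0.4043 Hz. 4.305 hertz = 4.305 Hz. Sum: 0.4043 + 4.305 = 4.7093 Hz. 1 1/min = 0.016666667 Hz, so 4.7093 Hz = 4.7093 / 0.016666667 = 282.558 1/min ≈ 282.6 1/min (4 s.f.). Final answer: 282.6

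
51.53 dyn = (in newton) 1 dyn = 1e-05 N, so 51.53 dyn = 51.53 * 1e-05 = 0.0005153 N. 0.0005153 N = 0.0005153 newton. Final answer: 0.0005153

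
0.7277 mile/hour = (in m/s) 1 mile/hour = 0.44704 m/s, so 0.7277 mile/hour = 0.7277 * 0.44704 = 0.32531101 m/s. Result: 0.32531101 m/s ≈ 0.3253 m/s (4 s.f.). Final answer: 0.3253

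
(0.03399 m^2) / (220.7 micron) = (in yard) 168.4. Check: 0.03399 m^2 is already in m^2. 1 micron = 1e-06 m, so 220.7 micron = 220.7 * 1e-06 = 0.0002207 m. Combine: 0.03399 m^2 / 0.0002207 m = 154.00997 m. 1 yard = 0.9144 m, so 154.00997 m = 154.00997 / 0.9144 = 168.42735 yard ≈ 168.4 yard (4 s.f.).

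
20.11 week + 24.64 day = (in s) 1 week = 604800 s, so 20.11 week = 20.11 * 604800 = 12162528 s. 1 day = 86400 s, so 24.64 day = 24.64 * 86400 = 2128896 s. Sum: 12162528 + 2128896 = 14291424 s. Result: 14291424 s ≈ 1.429e+07 s (4 s.f.). Final answer: 1.429e+07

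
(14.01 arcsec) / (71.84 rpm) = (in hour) 1 arcsec = 4.8481368e-06 rad, so 14.01 arcsec = 14.01 * 4.8481368e-06 = 6.7922397e-05 rad. 1 rpm = 0.10471976 rad/s, so 71.84 rpm = 71.84 * 0.10471976 = 7.5230672 rad/s. Combine: 6.7922397e-05 rad / 7.5230672 rad/s = 9.0285511e-06 s. 1 hour = 3600 s, so 9.0285511e-06 s = 9.0285511e-06 / 3600 = 2.5079309e-09 hour ≈ 2.508e-09 hour (4 s.f.). Final answer: 2.508e-09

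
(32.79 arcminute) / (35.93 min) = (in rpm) 1 arcminute = 0.00029088821 rad, so 32.79 arcminute = 32.79 * 0.00029088821 = 0.0095382244 rad. 1 min = 60 s, so 35.93 min = 35.93 * 60 = 2155.8 s. Combine: 0.0095382244 rad / 2155.8 s = 4.4244477e-06 rad/s. 1 rpm = 0.10471976 rad/s, so 4.4244477e-06 rad/s = 4.4244477e-06 / 0.10471976 = 4.2250363e-05 rpm ≈ 4.225e-05 rpm (4 s.f.). Final answer: 4.225e-05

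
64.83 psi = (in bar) 4.47. Check: 1 psi = 6894.7573 Pa, so 64.83 psi = 64.83 * 6894.7573 = 446987.12 Pa. 1 bar = 100000 Pa, so 446987.12 Pa = 446987.12 / 100000 = 4.4698712 bar ≈ 4.47 bar (4 s.f.).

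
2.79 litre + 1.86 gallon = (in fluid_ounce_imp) 1 litre = 0.001 m^3, so 2.79 litre = 2.79 * 0.001 = 0.00279 m^3. 1 gallon = 0.0037854118 m^3, so 1.86 gallon = 1.86 * 0.0037854118 = 0.0070408659 m^3. Sum: 0.00279 + 0.0070408659 = 0.0098308659 m^3. 1 fluid_ounce_imp = 2.8413063e-05 m^3, so 0.0098308659 m^3 = 0.0098308659 / 2.8413063e-05 = 345.99811 fluid_ounce_imp ≈ 346 fluid_ounce_imp (4 s.f.). Final answer: 346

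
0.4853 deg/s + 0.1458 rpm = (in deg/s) 1 deg/s = 0.017453293 rad/s, so 0.4853 deg/s = 0.4853 * 0.017453293 = 0.0084700829 rad/s. 1 rpm = 0.10471976 rad/s, so 0.1458 rpm = 0.1458 * 0.10471976 = 0.01526814 rad/s. Sum: 0.0084700829 + 0.01526814 = 0.023738223 rad/s. 1 deg/s = 0.017453293 rad/s, so 0.023738223 rad/s = 0.023738223 / 0.017453293 = 1.3601 deg/s ≈ 1.36 deg/s (4 s.f.). Final answer: 1.36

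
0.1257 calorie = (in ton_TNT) 1 calorie = 4.184 J, so 0.1257 calorie = 0.1257 * 4.184 = 0.5259288 J. 1 ton_TNT = 4.184e+09 J, so 0.5259288 J = 0.5259288 / 4.184e+09 = 1.257e-10 ton_TNT. Final answer: 1.257e-10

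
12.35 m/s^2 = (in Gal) 1235. Check: 1 Gal = 0.01 m/s^2, so 12.35 m/s^2 = 12.35 / 0.01 = 1235 Gal.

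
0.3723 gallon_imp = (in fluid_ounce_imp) 59.57. Check: 1 gallon_imp = 0.00454609 m^3, so 0.3723 gallon_imp = 0.3723 * 0.00454609 = 0.0016925093 m^3. 1 fluid_ounce_imp = 2.8413063e-05 m^3, so 0.0016925093 m^3 = 0.0016925093 / 2.8413063e-05 = 59.568 fluid_ounce_imp ≈ 59.57 fluid_ounce_imp (4 s.f.).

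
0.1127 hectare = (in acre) 0.2785. Check: 1 hectare = 10000 m^2, so 0.1127 hectare = 0.1127 * 10000 = 1127 m^2. 1 acre = 4046.8564 m^2, so 1127 m^2 = 1127 / 4046.8564 = 0.27848776 acre ≈ 0.2785 acre (4 s.f.).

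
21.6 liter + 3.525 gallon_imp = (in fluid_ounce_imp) 1 liter = 0.001 m^3, so 21.6 liter = 21.6 * 0.001 = 0.0216 m^3. 1 gallon_imp = 0.00454609 m^3, so 3.525 gallon_imp = 3.525 * 0.00454609 = 0.016024967 m^3. Sum: 0.0216 + 0.016024967 = 0.037624967 m^3. 1 fluid_ounce_imp = 2.8413063e-05 m^3, so 0.037624967 m^3 = 0.037624967 / 2.8413063e-05 = 1324.2137 fluid_ounce_imp ≈ 1324 fluid_ounce_imp (4 s.f.). Final answer: 1324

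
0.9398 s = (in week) 1.554e-06. Check: 1 week = 604800 s, so 0.9398 s = 0.9398 / 604800 = 1.5539021e-06 week ≈ 1.554e-06 week (4 s.f.).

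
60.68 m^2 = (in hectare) 0.006068. Check: 1 hectare = 10000 m^2, so 60.68 m^2 = 60.68 / 10000 = 0.006068 hectare.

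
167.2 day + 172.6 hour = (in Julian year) 0.4775. Check: 1 day = 86400 s, so 167.2 day = 167.2 * 86400 = 14446080 s. 1 hour = 3600 s, so 172.6 hour = 172.6 * 3600 = 621360 s. Sum: 14446080 + 621360 = 15067440 s. 1 Julian year = 31557600 s, so 15067440 s = 15067440 / 31557600 = 0.47745836 Julian year ≈ 0.4775 Julian year (4 s.f.).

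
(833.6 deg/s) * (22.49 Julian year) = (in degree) 1 deg/s = 0.017453293 rad/s, so 833.6 deg/s = 833.6 * 0.017453293 = 14.549065 rad/s. 1 Julian year = 31557600 s, so 22.49 Julian year = 22.49 * 31557600 = 7.0973042e+08 s. Combine: 14.549065 rad/s * 7.0973042e+08 s = 1.0325914e+10 rad. 1 degree = 0.017453293 rad, so 1.0325914e+10 rad = 1.0325914e+10 / 0.017453293 = 5.9163128e+11 degree ≈ 5.916e+11 degree (4 s.f.). Final answer: 5.916e+11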